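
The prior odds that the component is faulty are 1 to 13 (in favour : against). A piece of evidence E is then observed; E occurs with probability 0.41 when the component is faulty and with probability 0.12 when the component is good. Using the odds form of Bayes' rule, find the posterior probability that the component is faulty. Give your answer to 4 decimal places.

Prior odds = 1/13 = 0.076923. In log-odds, ln(0.076923) = -2.5649.
Add log likelihood ratio: ln(3.4167) = 1.2287.
Posterior log-odds = -1.3363, so posterior odds = exp(-1.3363) = 0.26282. Converting, P(H|E) = 0.26282/1.2628 = 0.2081.

Posterior probability ≈ 0.2081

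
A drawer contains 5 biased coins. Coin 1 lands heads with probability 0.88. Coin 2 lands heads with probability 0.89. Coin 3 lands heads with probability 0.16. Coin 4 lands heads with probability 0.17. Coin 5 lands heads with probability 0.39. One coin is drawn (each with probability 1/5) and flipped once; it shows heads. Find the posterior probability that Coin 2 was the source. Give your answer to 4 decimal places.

Posterior probability ≈ 0.3574

Tabulate prior·likelihood by source: [1] prior 0.2, lik 0.88, product 0.1760; [2] prior 0.2, lik 0.89, product 0.1780; [3] prior 0.2, lik 0.16, product 0.03200; [4] prior 0.2, lik 0.17, product 0.03400; [5] prior 0.2, lik 0.39, product 0.07800.
Normalizing constant = 0.49800; the posterior for Coin 2 is its product over the sum, 0.1780/0.49800 = 0.3574.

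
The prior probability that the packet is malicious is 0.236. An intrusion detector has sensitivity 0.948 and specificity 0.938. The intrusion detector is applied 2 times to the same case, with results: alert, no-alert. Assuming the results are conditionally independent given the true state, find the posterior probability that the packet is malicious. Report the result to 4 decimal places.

Let H be the event that the packet is malicious; start with P(H) = 0.236. P('alert'|H) = 0.948, P('alert'|¬H) = 0.062.
Update on result 1 ('alert'): P(H) ← 0.948·0.2360 / (0.948·0.2360 + 0.062·0.7640) = 0.22373/0.27110 = 0.8253.
Update on result 2 ('no-alert'): P(H) ← 0.052·0.8253 / (0.052·0.8253 + 0.938·0.1747) = 0.042914/0.20681 = 0.2075.

Posterior P(H) ≈ 0.2075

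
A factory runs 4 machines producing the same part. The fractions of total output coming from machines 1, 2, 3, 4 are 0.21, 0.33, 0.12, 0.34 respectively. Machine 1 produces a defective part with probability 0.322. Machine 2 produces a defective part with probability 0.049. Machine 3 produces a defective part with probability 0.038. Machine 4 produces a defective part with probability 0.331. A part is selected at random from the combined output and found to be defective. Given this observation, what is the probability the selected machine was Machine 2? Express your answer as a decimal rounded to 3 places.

Posterior probability ≈ 0.080

P(defective|M1) = 0.322; P(defective|M2) = 0.049; P(defective|M3) = 0.038; P(defective|M4) = 0.331.
Prior × likelihood for each source: 0.21·0.322=0.06762, 0.33·0.049=0.01617, 0.12·0.038=0.004560, 0.34·0.331=0.1125. Summing gives P(defective) = 0.20089.
P(Machine 2 | defective) = 0.01617 / 0.20089 = 0.080.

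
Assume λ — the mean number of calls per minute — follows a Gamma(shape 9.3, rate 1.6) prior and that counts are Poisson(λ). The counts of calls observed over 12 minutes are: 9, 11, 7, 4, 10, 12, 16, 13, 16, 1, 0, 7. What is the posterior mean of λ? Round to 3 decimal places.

The Poisson likelihood adds the total count to the shape and the number of exposure periods to the rate. Here ∑xᵢ = 106 and n = 12, so shape 9.3→115.3 and rate 1.6→13.6.
E[λ | data] = 115.3/13.6 = 8.478.

Posterior mean ≈ 8.478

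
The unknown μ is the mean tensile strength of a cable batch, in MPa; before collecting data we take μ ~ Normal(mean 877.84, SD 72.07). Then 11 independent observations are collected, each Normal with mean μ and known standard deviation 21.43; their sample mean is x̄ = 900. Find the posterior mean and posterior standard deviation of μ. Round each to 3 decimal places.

Posterior mean ≈ 899.823; posterior SD ≈ 6.436

Prior precision 1/τ₀² = 1/72.07² = 0.00019253; data precision n/σ² = 11/21.43² = 0.0239524.
Posterior precision = 0.00019253 + 0.0239524 = 0.0241449, giving posterior SD = 1/√0.0241449 = 6.436.
Posterior mean = (0.00019253·877.84 + 0.0239524·900) / 0.0241449 = 899.823.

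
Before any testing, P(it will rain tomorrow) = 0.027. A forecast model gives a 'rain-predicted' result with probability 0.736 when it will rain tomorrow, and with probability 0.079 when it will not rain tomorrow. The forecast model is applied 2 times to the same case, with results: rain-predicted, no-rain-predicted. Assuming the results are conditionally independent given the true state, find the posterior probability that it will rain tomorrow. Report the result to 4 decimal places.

With H the event that it will rain tomorrow, the joint likelihood of the observed sequence is P(data|H) = 0.736·0.264 = 0.19430 and P(data|¬H) = 0.079·0.921 = 0.072759.
Bayes: P(H|data) = 0.027·0.19430 / (0.027·0.19430 + 0.973·0.072759) = 0.0052462/0.076041 = 0.0690.

Posterior P(H) ≈ 0.0690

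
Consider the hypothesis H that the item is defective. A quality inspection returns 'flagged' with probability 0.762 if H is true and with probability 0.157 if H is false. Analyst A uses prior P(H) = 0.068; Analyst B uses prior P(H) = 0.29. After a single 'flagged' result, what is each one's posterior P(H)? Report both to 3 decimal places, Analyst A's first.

Analyst A: 0.262; Analyst B: 0.665

P('+'|H) = 0.762, P('+'|¬H) = 0.157.
Analyst A: numerator 0.762·0.068 = 0.051816; evidence = 0.051816+0.157·0.932 = 0.19814; posterior = 0.262.
Analyst B: numerator 0.762·0.29 = 0.22098; evidence = 0.22098+0.157·0.71 = 0.33245; posterior = 0.665.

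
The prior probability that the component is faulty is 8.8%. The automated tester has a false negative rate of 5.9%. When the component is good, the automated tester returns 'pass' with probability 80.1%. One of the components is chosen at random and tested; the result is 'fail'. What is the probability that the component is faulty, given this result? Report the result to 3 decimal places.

P(H | E) ≈ 0.313

Write H for 'the component is faulty'. Prior odds H:¬H = 0.088/0.912 = 0.096491. For the 'fail' outcome, the likelihood ratio is 0.941/0.199 = 4.7286.
Posterior odds = 0.096491 × 4.7286 = 0.45627, so P(H|E) = 0.45627/(1+0.45627) = 0.313.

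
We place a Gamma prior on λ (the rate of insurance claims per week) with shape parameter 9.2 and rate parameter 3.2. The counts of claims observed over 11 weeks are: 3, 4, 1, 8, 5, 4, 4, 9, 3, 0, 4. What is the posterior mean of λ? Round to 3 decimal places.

The Poisson likelihood adds the total count to the shape and the number of exposure periods to the rate. Here ∑xᵢ = 45 and n = 11, so shape 9.2→54.2 and rate 3.2→14.2.
Posterior mean = shape/rate = 54.2/14.2 = 3.817.

Posterior mean ≈ 3.817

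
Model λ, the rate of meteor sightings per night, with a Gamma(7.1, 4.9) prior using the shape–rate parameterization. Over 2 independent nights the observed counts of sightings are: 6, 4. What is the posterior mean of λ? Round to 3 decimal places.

Total count ∑xᵢ = 10 over n = 2 nights.
Gamma is conjugate to the Poisson likelihood: posterior is Gamma(shape = 7.1+10 = 17.1, rate = 4.9+2 = 6.9).
Posterior mean = shape/rate = 17.1/6.9 = 2.478.

Posterior mean ≈ 2.478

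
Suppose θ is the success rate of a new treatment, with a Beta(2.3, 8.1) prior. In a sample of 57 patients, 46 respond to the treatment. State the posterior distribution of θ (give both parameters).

Observing 46 successes and 11 failures updates Beta(2.3, 8.1) by adding the success and failure counts to the two shape parameters: α = 2.3+46 = 48.3, β = 8.1+11 = 19.1.

Posterior: Beta(48.3, 19.1)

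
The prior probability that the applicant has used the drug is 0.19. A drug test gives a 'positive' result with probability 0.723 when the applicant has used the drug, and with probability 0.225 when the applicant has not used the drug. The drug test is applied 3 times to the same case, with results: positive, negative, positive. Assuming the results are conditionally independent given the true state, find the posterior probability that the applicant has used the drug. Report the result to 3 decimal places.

With H the event that the applicant has used the drug, the joint likelihood of the observed sequence is P(data|H) = 0.723·0.277·0.723 = 0.14480 and P(data|¬H) = 0.225·0.775·0.225 = 0.039234.
Bayes: P(H|data) = 0.19·0.14480 / (0.19·0.14480 + 0.81·0.039234) = 0.027511/0.059291 = 0.4640.

Posterior P(H) ≈ 0.464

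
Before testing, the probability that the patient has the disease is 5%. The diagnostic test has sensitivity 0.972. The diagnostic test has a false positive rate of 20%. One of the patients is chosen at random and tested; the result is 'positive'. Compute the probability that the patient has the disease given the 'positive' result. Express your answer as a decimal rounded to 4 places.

Write H for 'the patient has the disease'. Prior odds H:¬H = 0.05/0.95 = 0.052632. For the 'positive' outcome, the likelihood ratio is 0.972/0.2 = 4.8600.
Posterior odds = 0.052632 × 4.8600 = 0.25579, so P(H|E) = 0.25579/(1+0.25579) = 0.2037.

P(H | E) ≈ 0.2037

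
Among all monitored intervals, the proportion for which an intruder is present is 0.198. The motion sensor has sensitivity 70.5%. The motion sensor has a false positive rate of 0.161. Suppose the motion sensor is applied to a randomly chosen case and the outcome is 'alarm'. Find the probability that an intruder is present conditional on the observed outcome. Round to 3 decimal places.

Let H be the event that an intruder is present. P(H) = 0.198, so P(¬H) = 0.802. With E the 'alarm' result, P(E|H) = 0.705 and P(E|¬H) = 0.161.
P(E) = 0.705·0.198 + 0.161·0.802 = 0.13959 + 0.12912 = 0.26871.
By Bayes' theorem, P(H|E) = 0.13959 / 0.26871 = 0.519.

P(H | E) ≈ 0.519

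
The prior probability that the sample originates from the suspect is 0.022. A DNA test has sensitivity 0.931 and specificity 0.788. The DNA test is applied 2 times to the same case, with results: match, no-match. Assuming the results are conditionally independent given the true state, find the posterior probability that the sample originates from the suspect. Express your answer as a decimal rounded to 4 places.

Posterior P(H) ≈ 0.0086

Let H be the event that the sample originates from the suspect; start with P(H) = 0.022. P('match'|H) = 0.931, P('match'|¬H) = 0.212.
Update on result 1 ('match'): P(H) ← 0.931·0.0220 / (0.931·0.0220 + 0.212·0.9780) = 0.020482/0.22782 = 0.0899.
Update on result 2 ('no-match'): P(H) ← 0.069·0.0899 / (0.069·0.0899 + 0.788·0.9101) = 0.0062035/0.72336 = 0.0086.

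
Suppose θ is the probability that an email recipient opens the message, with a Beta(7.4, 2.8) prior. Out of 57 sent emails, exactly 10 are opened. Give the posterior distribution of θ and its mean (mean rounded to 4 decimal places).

Posterior: Beta(17.4, 49.8); mean ≈ 0.2589

Observing 10 successes and 47 failures updates Beta(7.4, 2.8) by adding the success and failure counts to the two shape parameters: α = 7.4+10 = 17.4, β = 2.8+47 = 49.8.
Posterior mean = α/(α+β) = 17.4/67.2 = 0.2589.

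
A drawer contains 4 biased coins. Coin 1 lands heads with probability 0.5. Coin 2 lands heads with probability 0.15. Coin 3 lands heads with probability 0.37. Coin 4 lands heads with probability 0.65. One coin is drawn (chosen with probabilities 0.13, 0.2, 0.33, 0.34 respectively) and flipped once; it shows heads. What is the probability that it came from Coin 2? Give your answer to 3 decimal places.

Posterior probability ≈ 0.068

Tabulate prior·likelihood by source: [1] prior 0.13, lik 0.5, product 0.06500; [2] prior 0.2, lik 0.15, product 0.03000; [3] prior 0.33, lik 0.37, product 0.1221; [4] prior 0.34, lik 0.65, product 0.2210.
Normalizing constant = 0.43810; the posterior for Coin 2 is its product over the sum, 0.03000/0.43810 = 0.068.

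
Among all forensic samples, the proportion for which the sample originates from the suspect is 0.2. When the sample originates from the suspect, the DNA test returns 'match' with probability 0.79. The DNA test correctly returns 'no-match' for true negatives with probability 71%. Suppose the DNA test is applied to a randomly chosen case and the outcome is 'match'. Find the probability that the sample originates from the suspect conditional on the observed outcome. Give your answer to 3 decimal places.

Let H be the event that the sample originates from the suspect. P(H) = 0.2, so P(¬H) = 0.8. With E the 'match' result, P(E|H) = 0.79 and P(E|¬H) = 0.29.
P(E) = 0.79·0.2 + 0.29·0.8 = 0.15800 + 0.23200 = 0.39000.
By Bayes' theorem, P(H|E) = 0.15800 / 0.39000 = 0.405.

P(H | E) ≈ 0.405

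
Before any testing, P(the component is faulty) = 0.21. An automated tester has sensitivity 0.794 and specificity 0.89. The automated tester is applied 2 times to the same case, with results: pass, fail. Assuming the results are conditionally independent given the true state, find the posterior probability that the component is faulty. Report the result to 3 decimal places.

With H the event that the component is faulty, the joint likelihood of the observed sequence is P(data|H) = 0.206·0.794 = 0.16356 and P(data|¬H) = 0.89·0.11 = 0.097900.
Bayes: P(H|data) = 0.21·0.16356 / (0.21·0.16356 + 0.79·0.097900) = 0.034348/0.11169 = 0.3075.

Posterior P(H) ≈ 0.308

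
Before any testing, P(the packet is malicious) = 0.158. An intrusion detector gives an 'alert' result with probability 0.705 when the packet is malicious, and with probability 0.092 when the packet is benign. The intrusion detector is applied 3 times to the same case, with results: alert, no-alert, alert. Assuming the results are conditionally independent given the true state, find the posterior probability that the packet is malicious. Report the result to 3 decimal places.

Let H be the event that the packet is malicious; start with P(H) = 0.158. P('alert'|H) = 0.705, P('alert'|¬H) = 0.092.
Update on result 1 ('alert'): P(H) ← 0.705·0.1580 / (0.705·0.1580 + 0.092·0.8420) = 0.11139/0.18885 = 0.5898.
Update on result 2 ('no-alert'): P(H) ← 0.295·0.5898 / (0.295·0.5898 + 0.908·0.4102) = 0.17400/0.54644 = 0.3184.
Update on result 3 ('alert'): P(H) ← 0.705·0.3184 / (0.705·0.3184 + 0.092·0.6816) = 0.22449/0.28719 = 0.7817.

Posterior P(H) ≈ 0.782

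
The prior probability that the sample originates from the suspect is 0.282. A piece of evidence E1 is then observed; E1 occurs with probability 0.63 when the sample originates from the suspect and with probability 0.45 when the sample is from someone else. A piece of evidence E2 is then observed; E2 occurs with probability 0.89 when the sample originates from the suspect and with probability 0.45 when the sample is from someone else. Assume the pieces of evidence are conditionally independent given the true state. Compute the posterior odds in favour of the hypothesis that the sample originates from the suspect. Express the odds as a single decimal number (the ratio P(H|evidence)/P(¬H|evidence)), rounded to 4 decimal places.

Prior odds = 0.282/(1−0.282) = 0.39276. In log-odds, ln(0.39276) = -0.93456.
Add log likelihood ratios: ln(1.4000) + ln(1.9778) = 1.0184.
Posterior log-odds = 0.083884, so posterior odds = exp(0.083884) = 1.0875.

Posterior odds ≈ 1.0875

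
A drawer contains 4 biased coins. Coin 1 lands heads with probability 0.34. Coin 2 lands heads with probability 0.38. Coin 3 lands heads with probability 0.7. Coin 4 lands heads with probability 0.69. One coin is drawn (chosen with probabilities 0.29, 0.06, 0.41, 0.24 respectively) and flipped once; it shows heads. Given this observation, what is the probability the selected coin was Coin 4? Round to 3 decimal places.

P(heads|C1) = 0.34; P(heads|C2) = 0.38; P(heads|C3) = 0.7; P(heads|C4) = 0.69.
Prior × likelihood for each source: 0.29·0.34=0.09860, 0.06·0.38=0.02280, 0.41·0.7=0.2870, 0.24·0.69=0.1656. Summing gives P(heads) = 0.57400.
P(Coin 4 | heads) = 0.1656 / 0.57400 = 0.289.

Posterior probability ≈ 0.289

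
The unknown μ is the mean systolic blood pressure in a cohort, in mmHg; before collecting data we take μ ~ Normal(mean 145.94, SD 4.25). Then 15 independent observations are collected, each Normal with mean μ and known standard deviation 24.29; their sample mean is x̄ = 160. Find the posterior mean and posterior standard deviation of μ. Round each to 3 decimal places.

With known σ, the Normal prior is conjugate. Weight on the data is w = (n/σ²)/(n/σ² + 1/τ₀²) = 0.0254236/(0.0254236+0.0553633) = 0.31470.
Posterior mean = w·x̄ + (1−w)·μ₀ = 0.31470·160 + 0.68530·145.94 = 150.365. Posterior variance = 1/(0.0254236+0.0553633) = 12.3782, so SD = 3.518.

Posterior mean ≈ 150.365; posterior SD ≈ 3.518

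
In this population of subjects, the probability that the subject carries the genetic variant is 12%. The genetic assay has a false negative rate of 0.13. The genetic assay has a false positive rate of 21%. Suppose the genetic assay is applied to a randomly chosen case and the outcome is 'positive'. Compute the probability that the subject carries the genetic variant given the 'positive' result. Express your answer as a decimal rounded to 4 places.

P(H | E) ≈ 0.3610

Let H be the event that the subject carries the genetic variant. P(H) = 0.12, so P(¬H) = 0.88. With E the 'positive' result, P(E|H) = 0.87 and P(E|¬H) = 0.21.
P(E) = 0.87·0.12 + 0.21·0.88 = 0.10440 + 0.18480 = 0.28920.
By Bayes' theorem, P(H|E) = 0.10440 / 0.28920 = 0.3610.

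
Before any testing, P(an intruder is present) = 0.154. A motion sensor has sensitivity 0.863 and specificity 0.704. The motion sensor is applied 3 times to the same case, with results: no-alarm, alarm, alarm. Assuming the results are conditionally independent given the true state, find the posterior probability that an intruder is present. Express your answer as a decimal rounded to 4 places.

Posterior P(H) ≈ 0.2314

With H the event that an intruder is present, the joint likelihood of the observed sequence is P(data|H) = 0.137·0.863·0.863 = 0.10203 and P(data|¬H) = 0.704·0.296·0.296 = 0.061682.
Bayes: P(H|data) = 0.154·0.10203 / (0.154·0.10203 + 0.846·0.061682) = 0.015713/0.067896 = 0.2314.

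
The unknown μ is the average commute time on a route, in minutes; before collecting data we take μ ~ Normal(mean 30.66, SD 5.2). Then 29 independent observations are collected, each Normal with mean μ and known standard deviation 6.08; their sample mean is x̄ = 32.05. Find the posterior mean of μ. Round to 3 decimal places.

Posterior mean ≈ 31.987

Prior precision 1/τ₀² = 1/5.2² = 0.0369822; data precision n/σ² = 29/6.08² = 0.784496.
Posterior precision = 0.0369822 + 0.784496 = 0.821478.
Posterior mean = (0.0369822·30.66 + 0.784496·32.05) / 0.821478 = 31.987.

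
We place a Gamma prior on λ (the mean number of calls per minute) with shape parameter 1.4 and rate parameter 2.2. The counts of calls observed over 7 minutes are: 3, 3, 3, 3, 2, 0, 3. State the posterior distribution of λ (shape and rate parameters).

Posterior: Gamma(shape=18.4, rate=9.2)

Total count ∑xᵢ = 17 over n = 7 minutes.
Gamma is conjugate to the Poisson likelihood: posterior is Gamma(shape = 1.4+17 = 18.4, rate = 2.2+7 = 9.2).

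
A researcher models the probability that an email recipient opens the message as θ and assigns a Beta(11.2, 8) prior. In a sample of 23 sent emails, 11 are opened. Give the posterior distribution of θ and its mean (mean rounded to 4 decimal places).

Posterior: Beta(22.2, 20); mean ≈ 0.5261

The binomial likelihood is conjugate to the Beta prior: with 11 successes and 12 failures, the posterior is Beta(11.2+11, 8+12) = Beta(22.2, 20).
E[θ | data] = 22.2/(22.2+20) = 0.5261.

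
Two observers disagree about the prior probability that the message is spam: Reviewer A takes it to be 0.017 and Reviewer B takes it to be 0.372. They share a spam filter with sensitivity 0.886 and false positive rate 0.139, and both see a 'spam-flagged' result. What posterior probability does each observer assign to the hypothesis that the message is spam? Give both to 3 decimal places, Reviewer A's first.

Reviewer A: 0.099; Reviewer B: 0.791

P('+'|H) = 0.886, P('+'|¬H) = 0.139.
Reviewer A: numerator 0.886·0.017 = 0.015062; evidence = 0.015062+0.139·0.983 = 0.15170; posterior = 0.099.
Reviewer B: numerator 0.886·0.372 = 0.32959; evidence = 0.32959+0.139·0.628 = 0.41688; posterior = 0.791.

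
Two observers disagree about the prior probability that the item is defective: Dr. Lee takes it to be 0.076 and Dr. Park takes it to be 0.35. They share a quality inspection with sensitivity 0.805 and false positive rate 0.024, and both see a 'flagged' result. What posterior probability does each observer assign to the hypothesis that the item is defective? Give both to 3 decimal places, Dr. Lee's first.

Dr. Lee: 0.734; Dr. Park: 0.948

The likelihood ratio for a 'flagged' result is 0.805/0.024 = 33.542.
Dr. Lee: prior odds 0.076/0.924 = 0.082251; posterior odds 2.7588; posterior probability 0.734.
Dr. Park: prior odds 0.35/0.65 = 0.53846; posterior odds 18.061; posterior probability 0.948.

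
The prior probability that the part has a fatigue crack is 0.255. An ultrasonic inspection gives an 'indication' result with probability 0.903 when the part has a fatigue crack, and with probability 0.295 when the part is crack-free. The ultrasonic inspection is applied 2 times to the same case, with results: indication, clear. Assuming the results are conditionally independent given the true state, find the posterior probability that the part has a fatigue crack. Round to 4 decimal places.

Posterior P(H) ≈ 0.1260

With H the event that the part has a fatigue crack, the joint likelihood of the observed sequence is P(data|H) = 0.903·0.097 = 0.087591 and P(data|¬H) = 0.295·0.705 = 0.20797.
Bayes: P(H|data) = 0.255·0.087591 / (0.255·0.087591 + 0.745·0.20797) = 0.022336/0.17728 = 0.1260.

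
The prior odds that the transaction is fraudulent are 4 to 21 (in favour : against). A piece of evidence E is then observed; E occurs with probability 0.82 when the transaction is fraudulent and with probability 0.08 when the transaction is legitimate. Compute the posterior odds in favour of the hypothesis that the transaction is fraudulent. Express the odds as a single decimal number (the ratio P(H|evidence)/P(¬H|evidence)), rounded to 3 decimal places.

Posterior odds ≈ 1.952

Prior odds = 4/21 = 0.19048.
Likelihood ratio for E = 0.82/0.08 = 10.250.
Posterior odds = prior odds × LR = 1.9524.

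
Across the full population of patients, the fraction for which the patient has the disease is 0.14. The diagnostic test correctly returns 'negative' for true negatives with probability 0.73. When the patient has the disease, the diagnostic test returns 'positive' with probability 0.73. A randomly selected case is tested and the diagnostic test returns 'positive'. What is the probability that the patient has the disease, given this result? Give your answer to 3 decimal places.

P(H | E) ≈ 0.306

Let H be the event that the patient has the disease. P(H) = 0.14, so P(¬H) = 0.86. With E the 'positive' result, P(E|H) = 0.73 and P(E|¬H) = 0.27.
P(E) = 0.73·0.14 + 0.27·0.86 = 0.10220 + 0.23220 = 0.33440.
By Bayes' theorem, P(H|E) = 0.10220 / 0.33440 = 0.306.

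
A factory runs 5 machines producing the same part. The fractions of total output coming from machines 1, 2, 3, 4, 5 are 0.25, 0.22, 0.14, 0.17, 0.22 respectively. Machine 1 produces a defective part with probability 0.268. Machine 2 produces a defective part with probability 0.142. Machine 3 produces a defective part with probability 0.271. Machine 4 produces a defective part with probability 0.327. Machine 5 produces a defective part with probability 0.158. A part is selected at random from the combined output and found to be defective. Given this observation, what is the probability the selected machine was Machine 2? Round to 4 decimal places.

P(defective|M1) = 0.268; P(defective|M2) = 0.142; P(defective|M3) = 0.271; P(defective|M4) = 0.327; P(defective|M5) = 0.158.
Prior × likelihood for each source: 0.25·0.268=0.06700, 0.22·0.142=0.03124, 0.14·0.271=0.03794, 0.17·0.327=0.05559, 0.22·0.158=0.03476. Summing gives P(defective) = 0.22653.
P(Machine 2 | defective) = 0.03124 / 0.22653 = 0.1379.

Posterior probability ≈ 0.1379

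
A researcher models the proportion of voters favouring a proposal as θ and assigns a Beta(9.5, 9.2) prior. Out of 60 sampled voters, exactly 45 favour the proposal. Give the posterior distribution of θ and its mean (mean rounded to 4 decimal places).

Posterior: Beta(54.5, 24.2); mean ≈ 0.6925

Observing 45 successes and 15 failures updates Beta(9.5, 9.2) by adding the success and failure counts to the two shape parameters: α = 9.5+45 = 54.5, β = 9.2+15 = 24.2.
Posterior mean = α/(α+β) = 54.5/78.7 = 0.6925.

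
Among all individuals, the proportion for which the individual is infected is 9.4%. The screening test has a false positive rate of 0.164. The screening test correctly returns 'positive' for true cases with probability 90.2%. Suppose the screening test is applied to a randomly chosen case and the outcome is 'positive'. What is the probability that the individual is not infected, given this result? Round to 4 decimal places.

Write H for 'the individual is infected'. Prior odds H:¬H = 0.094/0.906 = 0.10375. For the 'positive' outcome, the likelihood ratio is 0.902/0.164 = 5.5000.
Posterior odds = 0.10375 × 5.5000 = 0.57064, so P(H|E) = 0.57064/(1+0.57064) = 0.3633. Then P(¬H|E) = 1 − 0.3633 = 0.6367.

P(¬H | E) ≈ 0.6367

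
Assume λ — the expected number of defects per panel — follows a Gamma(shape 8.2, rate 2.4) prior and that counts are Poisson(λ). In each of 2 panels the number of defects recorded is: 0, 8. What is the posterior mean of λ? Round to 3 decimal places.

Posterior mean ≈ 3.682

Total count ∑xᵢ = 8 over n = 2 panels.
Gamma is conjugate to the Poisson likelihood: posterior is Gamma(shape = 8.2+8 = 16.2, rate = 2.4+2 = 4.4).
Posterior mean = shape/rate = 16.2/4.4 = 3.682.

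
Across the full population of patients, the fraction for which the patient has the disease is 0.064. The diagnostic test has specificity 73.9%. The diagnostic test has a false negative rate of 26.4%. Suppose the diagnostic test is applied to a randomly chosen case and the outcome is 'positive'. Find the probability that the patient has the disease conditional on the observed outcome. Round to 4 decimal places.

Let H be the event that the patient has the disease. P(H) = 0.064, so P(¬H) = 0.936. With E the 'positive' result, P(E|H) = 0.736 and P(E|¬H) = 0.261.
P(E) = 0.736·0.064 + 0.261·0.936 = 0.047104 + 0.24430 = 0.29140.
By Bayes' theorem, P(H|E) = 0.047104 / 0.29140 = 0.1616.

P(H | E) ≈ 0.1616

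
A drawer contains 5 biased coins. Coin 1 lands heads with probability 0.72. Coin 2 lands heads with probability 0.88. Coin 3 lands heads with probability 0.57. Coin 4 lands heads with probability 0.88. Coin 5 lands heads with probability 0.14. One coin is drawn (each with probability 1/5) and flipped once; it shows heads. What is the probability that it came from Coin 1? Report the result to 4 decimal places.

Tabulate prior·likelihood by source: [1] prior 0.2, lik 0.72, product 0.1440; [2] prior 0.2, lik 0.88, product 0.1760; [3] prior 0.2, lik 0.57, product 0.1140; [4] prior 0.2, lik 0.88, product 0.1760; [5] prior 0.2, lik 0.14, product 0.02800.
Normalizing constant = 0.63800; the posterior for Coin 1 is its product over the sum, 0.1440/0.63800 = 0.2257.

Posterior probability ≈ 0.2257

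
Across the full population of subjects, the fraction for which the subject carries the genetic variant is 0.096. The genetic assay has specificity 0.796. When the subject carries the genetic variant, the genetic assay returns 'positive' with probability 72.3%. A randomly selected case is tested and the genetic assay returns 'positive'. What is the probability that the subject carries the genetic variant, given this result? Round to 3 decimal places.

Let H be the event that the subject carries the genetic variant. P(H) = 0.096, so P(¬H) = 0.904. With E the 'positive' result, P(E|H) = 0.723 and P(E|¬H) = 0.204.
P(E) = 0.723·0.096 + 0.204·0.904 = 0.069408 + 0.18442 = 0.25382.
By Bayes' theorem, P(H|E) = 0.069408 / 0.25382 = 0.273.

P(H | E) ≈ 0.273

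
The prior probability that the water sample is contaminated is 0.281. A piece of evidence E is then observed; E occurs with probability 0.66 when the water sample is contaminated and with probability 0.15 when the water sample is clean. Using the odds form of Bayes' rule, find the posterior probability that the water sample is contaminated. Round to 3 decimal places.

Prior odds = 0.281/(1−0.281) = 0.39082.
Likelihood ratio for E = 0.66/0.15 = 4.4000.
Posterior odds = prior odds × LR = 1.7196.
Posterior probability = odds/(1+odds) = 1.7196/2.7196 = 0.632.

Posterior probability ≈ 0.632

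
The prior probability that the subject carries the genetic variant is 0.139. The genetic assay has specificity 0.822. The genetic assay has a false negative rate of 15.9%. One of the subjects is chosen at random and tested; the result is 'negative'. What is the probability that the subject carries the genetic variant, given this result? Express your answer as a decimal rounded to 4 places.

P(H | E) ≈ 0.0303

Write H for 'the subject carries the genetic variant'. Prior odds H:¬H = 0.139/0.861 = 0.16144. For the 'negative' outcome, the likelihood ratio is 0.159/0.822 = 0.19343.
Posterior odds = 0.16144 × 0.19343 = 0.031227, so P(H|E) = 0.031227/(1+0.031227) = 0.0303.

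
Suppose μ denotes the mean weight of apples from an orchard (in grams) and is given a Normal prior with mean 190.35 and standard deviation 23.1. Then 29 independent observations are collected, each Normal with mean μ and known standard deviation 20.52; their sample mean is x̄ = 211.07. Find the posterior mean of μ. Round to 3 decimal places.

Prior precision 1/τ₀² = 1/23.1² = 0.00187403; data precision n/σ² = 29/20.52² = 0.0688721.
Posterior precision = 0.00187403 + 0.0688721 = 0.0707461.
Posterior mean = (0.00187403·190.35 + 0.0688721·211.07) / 0.0707461 = 210.521.

Posterior mean ≈ 210.521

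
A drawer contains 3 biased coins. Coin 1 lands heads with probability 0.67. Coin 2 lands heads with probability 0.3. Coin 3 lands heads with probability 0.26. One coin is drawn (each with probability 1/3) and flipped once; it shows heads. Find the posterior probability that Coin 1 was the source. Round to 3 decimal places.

P(heads|C1) = 0.67; P(heads|C2) = 0.3; P(heads|C3) = 0.26.
Prior × likelihood for each source: 0.333333·0.67=0.2233, 0.333333·0.3=0.1000, 0.333333·0.26=0.08667. Summing gives P(heads) = 0.41000.
P(Coin 1 | heads) = 0.2233 / 0.41000 = 0.545.

Posterior probability ≈ 0.545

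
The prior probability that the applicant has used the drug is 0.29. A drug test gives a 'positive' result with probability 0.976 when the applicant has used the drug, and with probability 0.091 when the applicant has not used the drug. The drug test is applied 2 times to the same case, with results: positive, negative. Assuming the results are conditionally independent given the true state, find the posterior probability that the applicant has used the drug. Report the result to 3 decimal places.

Posterior P(H) ≈ 0.104

With H the event that the applicant has used the drug, the joint likelihood of the observed sequence is P(data|H) = 0.976·0.024 = 0.023424 and P(data|¬H) = 0.091·0.909 = 0.082719.
Bayes: P(H|data) = 0.29·0.023424 / (0.29·0.023424 + 0.71·0.082719) = 0.0067930/0.065523 = 0.1037.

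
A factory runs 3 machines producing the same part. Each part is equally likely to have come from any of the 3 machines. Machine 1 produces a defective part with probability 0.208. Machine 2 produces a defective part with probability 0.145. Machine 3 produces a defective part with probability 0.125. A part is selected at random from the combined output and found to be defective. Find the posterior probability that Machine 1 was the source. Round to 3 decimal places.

P(defective|M1) = 0.208; P(defective|M2) = 0.145; P(defective|M3) = 0.125.
Prior × likelihood for each source: 0.333333·0.208=0.06933, 0.333333·0.145=0.04833, 0.333333·0.125=0.04167. Summing gives P(defective) = 0.15933.
P(Machine 1 | defective) = 0.06933 / 0.15933 = 0.435.

Posterior probability ≈ 0.435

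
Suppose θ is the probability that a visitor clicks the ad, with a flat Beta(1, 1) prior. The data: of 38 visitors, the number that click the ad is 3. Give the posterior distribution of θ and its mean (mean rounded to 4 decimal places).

The binomial likelihood is conjugate to the Beta prior: with 3 successes and 35 failures, the posterior is Beta(1+3, 1+35) = Beta(4, 36).
E[θ | data] = 4/(4+36) = 0.1000.

Posterior: Beta(4, 36); mean ≈ 0.1000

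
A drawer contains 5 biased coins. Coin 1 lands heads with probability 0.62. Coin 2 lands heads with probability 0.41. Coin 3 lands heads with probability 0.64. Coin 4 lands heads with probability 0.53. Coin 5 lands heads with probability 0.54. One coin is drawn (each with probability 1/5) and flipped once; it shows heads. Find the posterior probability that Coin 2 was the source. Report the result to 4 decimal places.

Posterior probability ≈ 0.1496

Tabulate prior·likelihood by source: [1] prior 0.2, lik 0.62, product 0.1240; [2] prior 0.2, lik 0.41, product 0.08200; [3] prior 0.2, lik 0.64, product 0.1280; [4] prior 0.2, lik 0.53, product 0.1060; [5] prior 0.2, lik 0.54, product 0.1080.
Normalizing constant = 0.54800; the posterior for Coin 2 is its product over the sum, 0.08200/0.54800 = 0.1496.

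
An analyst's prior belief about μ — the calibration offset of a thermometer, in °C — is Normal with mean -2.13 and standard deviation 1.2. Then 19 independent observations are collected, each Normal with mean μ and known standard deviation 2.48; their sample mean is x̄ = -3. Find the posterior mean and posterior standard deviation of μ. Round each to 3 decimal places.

Posterior mean ≈ -2.840; posterior SD ≈ 0.514

Prior precision 1/τ₀² = 1/1.2² = 0.694444; data precision n/σ² = 19/2.48² = 3.08923.
Posterior precision = 0.694444 + 3.08923 = 3.78367, giving posterior SD = 1/√3.78367 = 0.514.
Posterior mean = (0.694444·-2.13 + 3.08923·-3) / 3.78367 = -2.840.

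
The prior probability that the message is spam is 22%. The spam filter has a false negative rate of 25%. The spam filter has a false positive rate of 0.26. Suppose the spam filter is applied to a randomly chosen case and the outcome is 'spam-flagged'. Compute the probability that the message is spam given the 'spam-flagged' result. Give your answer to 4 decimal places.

Write H for 'the message is spam'. Prior odds H:¬H = 0.22/0.78 = 0.28205. For the 'spam-flagged' outcome, the likelihood ratio is 0.75/0.26 = 2.8846.
Posterior odds = 0.28205 × 2.8846 = 0.81361, so P(H|E) = 0.81361/(1+0.81361) = 0.4486.

P(H | E) ≈ 0.4486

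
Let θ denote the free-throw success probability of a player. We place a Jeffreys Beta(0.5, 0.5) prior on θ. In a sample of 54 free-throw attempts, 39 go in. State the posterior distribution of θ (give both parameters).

Posterior: Beta(39.5, 15.5)

The binomial likelihood is conjugate to the Beta prior: with 39 successes and 15 failures, the posterior is Beta(0.5+39, 0.5+15) = Beta(39.5, 15.5).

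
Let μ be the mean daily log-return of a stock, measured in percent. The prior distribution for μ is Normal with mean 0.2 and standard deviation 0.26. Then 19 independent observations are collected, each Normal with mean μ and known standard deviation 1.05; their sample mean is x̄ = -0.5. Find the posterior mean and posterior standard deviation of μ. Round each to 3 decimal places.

Prior precision 1/τ₀² = 1/0.26² = 14.7929; data precision n/σ² = 19/1.05² = 17.2336.
Posterior precision = 14.7929 + 17.2336 = 32.0265, giving posterior SD = 1/√32.0265 = 0.177.
Posterior mean = (14.7929·0.2 + 17.2336·-0.5) / 32.0265 = -0.177.

Posterior mean ≈ -0.177; posterior SD ≈ 0.177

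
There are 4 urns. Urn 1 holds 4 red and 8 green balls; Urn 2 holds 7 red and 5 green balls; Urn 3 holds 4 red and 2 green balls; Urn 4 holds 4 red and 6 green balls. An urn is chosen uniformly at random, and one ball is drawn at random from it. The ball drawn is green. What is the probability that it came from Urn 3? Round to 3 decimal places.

P(green|Urn 1) = 0.6667; P(green|Urn 2) = 0.4167; P(green|Urn 3) = 0.3333; P(green|Urn 4) = 0.6.
Prior × likelihood for each source: 0.25·0.6667=0.1667, 0.25·0.4167=0.1042, 0.25·0.3333=0.08333, 0.25·0.6=0.1500. Summing gives P(green) = 0.50417.
P(Urn 3 | green) = 0.08333 / 0.50417 = 0.165.

Posterior probability ≈ 0.165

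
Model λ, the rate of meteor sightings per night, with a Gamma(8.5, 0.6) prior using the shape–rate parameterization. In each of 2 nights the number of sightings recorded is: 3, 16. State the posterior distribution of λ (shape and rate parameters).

Posterior: Gamma(shape=27.5, rate=2.6)

Total count ∑xᵢ = 19 over n = 2 nights.
Gamma is conjugate to the Poisson likelihood: posterior is Gamma(shape = 8.5+19 = 27.5, rate = 0.6+2 = 2.6).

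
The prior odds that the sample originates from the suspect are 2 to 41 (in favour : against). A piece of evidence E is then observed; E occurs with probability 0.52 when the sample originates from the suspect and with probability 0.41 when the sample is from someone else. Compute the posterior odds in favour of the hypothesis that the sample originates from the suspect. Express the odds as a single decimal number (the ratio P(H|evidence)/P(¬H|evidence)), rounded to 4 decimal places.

Prior odds = 2/41 = 0.048780. In log-odds, ln(0.048780) = -3.0204.
Add log likelihood ratio: ln(1.2683) = 0.23767.
Posterior log-odds = -2.7828, so posterior odds = exp(-2.7828) = 0.061868.

Posterior odds ≈ 0.0619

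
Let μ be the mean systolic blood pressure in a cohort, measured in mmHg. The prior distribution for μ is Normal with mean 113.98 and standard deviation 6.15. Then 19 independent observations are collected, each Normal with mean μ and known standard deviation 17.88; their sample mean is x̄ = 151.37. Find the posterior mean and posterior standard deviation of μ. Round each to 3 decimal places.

Posterior mean ≈ 139.858; posterior SD ≈ 3.413

With known σ, the Normal prior is conjugate. Weight on the data is w = (n/σ²)/(n/σ² + 1/τ₀²) = 0.0594318/(0.0594318+0.0264393) = 0.69210.
Posterior mean = w·x̄ + (1−w)·μ₀ = 0.69210·151.37 + 0.30790·113.98 = 139.858. Posterior variance = 1/(0.0594318+0.0264393) = 11.6454, so SD = 3.413.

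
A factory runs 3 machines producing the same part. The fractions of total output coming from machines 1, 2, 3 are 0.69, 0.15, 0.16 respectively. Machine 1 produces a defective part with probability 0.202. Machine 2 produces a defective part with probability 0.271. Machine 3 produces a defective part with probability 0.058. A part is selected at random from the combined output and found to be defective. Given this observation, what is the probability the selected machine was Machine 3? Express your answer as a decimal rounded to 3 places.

Tabulate prior·likelihood by source: [1] prior 0.69, lik 0.202, product 0.1394; [2] prior 0.15, lik 0.271, product 0.04065; [3] prior 0.16, lik 0.058, product 0.009280.
Normalizing constant = 0.18931; the posterior for Machine 3 is its product over the sum, 0.009280/0.18931 = 0.049.

Posterior probability ≈ 0.049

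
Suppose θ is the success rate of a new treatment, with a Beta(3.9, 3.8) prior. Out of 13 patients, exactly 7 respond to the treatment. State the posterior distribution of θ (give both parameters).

Observing 7 successes and 6 failures updates Beta(3.9, 3.8) by adding the success and failure counts to the two shape parameters: α = 3.9+7 = 10.9, β = 3.8+6 = 9.8.

Posterior: Beta(10.9, 9.8)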